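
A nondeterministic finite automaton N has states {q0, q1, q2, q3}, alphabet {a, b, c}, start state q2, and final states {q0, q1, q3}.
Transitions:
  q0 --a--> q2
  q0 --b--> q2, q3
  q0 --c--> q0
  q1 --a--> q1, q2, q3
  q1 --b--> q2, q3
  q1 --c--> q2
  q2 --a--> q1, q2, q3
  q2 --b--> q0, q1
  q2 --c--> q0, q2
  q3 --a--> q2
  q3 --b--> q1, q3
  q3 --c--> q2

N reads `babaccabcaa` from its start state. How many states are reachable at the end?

Start: {q2}
read b: {q0, q1}
read a: {q1, q2, q3}
read b: {q0, q1, q2, q3}
read a: {q1, q2, q3}
read c: {q0, q2}
read c: {q0, q2}
read a: {q1, q2, q3}
read b: {q0, q1, q2, q3}
read c: {q0, q2}
read a: {q1, q2, q3}
read a: {q1, q2, q3}
Final reachable set {q1, q2, q3} has 3 states.

3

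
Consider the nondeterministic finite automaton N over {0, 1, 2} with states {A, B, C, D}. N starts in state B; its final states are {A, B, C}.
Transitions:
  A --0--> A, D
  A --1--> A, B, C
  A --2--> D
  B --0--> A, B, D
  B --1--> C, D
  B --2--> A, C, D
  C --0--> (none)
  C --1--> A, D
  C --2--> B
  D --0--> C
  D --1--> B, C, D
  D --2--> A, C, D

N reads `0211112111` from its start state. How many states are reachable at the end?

Start: {B}
read 0: {A, B, D}
read 2: {A, C, D}
read 1: {A, B, C, D}
read 1: {A, B, C, D}
read 1: {A, B, C, D}
read 1: {A, B, C, D}
read 2: {A, B, C, D}
read 1: {A, B, C, D}
read 1: {A, B, C, D}
read 1: {A, B, C, D}
Final reachable set {A, B, C, D} has 4 states.

4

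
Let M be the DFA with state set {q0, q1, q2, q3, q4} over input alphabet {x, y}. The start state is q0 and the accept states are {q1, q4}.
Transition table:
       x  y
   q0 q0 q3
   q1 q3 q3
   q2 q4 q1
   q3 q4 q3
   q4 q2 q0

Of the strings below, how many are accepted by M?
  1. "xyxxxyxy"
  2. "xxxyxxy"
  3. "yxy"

1

"xyxxxyxy": rejected
"xxxyxxy": accepted
"yxy": rejected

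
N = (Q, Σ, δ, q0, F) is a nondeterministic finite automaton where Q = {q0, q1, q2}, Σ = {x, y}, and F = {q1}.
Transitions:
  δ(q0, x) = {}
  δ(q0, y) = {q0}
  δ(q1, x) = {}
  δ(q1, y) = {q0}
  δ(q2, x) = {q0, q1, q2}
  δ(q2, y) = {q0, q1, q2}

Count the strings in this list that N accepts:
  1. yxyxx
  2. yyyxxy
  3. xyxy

0

yxyxx: rejected
yyyxxy: rejected
xyxy: rejected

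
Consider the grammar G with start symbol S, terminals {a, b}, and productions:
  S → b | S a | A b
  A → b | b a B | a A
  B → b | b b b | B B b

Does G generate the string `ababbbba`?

yes

S ⇒ Sa ⇒ Aba ⇒ aAba ⇒ abaBba ⇒ ababbbba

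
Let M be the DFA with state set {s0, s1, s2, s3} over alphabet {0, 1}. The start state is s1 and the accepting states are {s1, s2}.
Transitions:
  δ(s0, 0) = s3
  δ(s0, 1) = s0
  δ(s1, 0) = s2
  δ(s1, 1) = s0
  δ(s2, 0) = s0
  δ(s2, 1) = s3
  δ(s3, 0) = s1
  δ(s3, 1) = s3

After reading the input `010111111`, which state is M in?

s1 --0--> s2
s2 --1--> s3
s3 --0--> s1
s1 --1--> s0
s0 --1--> s0
s0 --1--> s0
s0 --1--> s0
s0 --1--> s0
s0 --1--> s0

s0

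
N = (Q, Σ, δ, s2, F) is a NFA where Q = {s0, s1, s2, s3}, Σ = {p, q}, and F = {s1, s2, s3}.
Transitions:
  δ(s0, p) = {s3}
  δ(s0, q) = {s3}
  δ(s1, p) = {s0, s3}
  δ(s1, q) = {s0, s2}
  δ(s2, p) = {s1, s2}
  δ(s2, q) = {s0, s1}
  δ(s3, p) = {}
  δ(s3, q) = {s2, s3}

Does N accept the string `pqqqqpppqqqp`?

Start: {s2}
read p: {s1, s2}
read q: {s0, s1, s2}
read q: {s0, s1, s2, s3}
read q: {s0, s1, s2, s3}
read q: {s0, s1, s2, s3}
read p: {s0, s1, s2, s3}
read p: {s0, s1, s2, s3}
read p: {s0, s1, s2, s3}
read q: {s0, s1, s2, s3}
read q: {s0, s1, s2, s3}
read q: {s0, s1, s2, s3}
read p: {s0, s1, s2, s3}
Reachable ∩ accepting = {s1, s2, s3} — nonempty.

accepted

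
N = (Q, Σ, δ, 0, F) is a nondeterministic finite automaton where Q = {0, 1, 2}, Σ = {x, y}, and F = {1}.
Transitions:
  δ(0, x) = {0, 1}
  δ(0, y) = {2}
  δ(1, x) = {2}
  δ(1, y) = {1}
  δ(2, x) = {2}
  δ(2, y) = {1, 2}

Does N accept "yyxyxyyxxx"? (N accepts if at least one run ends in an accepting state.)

rejected

Start: {0}
read y: {2}
read y: {1, 2}
read x: {2}
read y: {1, 2}
read x: {2}
read y: {1, 2}
read y: {1, 2}
read x: {2}
read x: {2}
read x: {2}
Reachable ∩ accepting = {} — empty.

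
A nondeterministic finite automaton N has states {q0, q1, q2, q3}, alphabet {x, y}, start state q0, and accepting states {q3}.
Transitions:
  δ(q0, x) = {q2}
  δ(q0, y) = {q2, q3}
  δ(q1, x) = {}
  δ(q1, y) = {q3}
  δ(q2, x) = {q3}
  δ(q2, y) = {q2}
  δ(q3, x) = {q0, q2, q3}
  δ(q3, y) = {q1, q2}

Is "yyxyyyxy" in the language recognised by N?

Start: {q0}
read y: {q2, q3}
read y: {q1, q2}
read x: {q3}
read y: {q1, q2}
read y: {q2, q3}
read y: {q1, q2}
read x: {q3}
read y: {q1, q2}
Reachable ∩ accepting = {} — empty.

rejected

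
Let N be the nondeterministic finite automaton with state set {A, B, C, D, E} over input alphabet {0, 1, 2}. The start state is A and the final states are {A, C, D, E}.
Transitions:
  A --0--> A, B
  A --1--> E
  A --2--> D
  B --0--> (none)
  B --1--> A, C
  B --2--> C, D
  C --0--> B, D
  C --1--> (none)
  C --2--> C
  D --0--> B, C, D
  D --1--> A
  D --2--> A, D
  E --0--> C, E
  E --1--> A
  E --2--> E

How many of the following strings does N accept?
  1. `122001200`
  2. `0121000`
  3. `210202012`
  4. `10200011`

4

`122001200`: accepted
`0121000`: accepted
`210202012`: accepted
`10200011`: accepted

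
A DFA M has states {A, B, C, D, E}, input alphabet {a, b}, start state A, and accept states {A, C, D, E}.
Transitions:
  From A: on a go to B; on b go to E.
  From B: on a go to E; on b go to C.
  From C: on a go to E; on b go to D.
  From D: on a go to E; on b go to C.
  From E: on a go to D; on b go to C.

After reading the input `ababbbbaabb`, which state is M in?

D

A --a--> B
B --b--> C
C --a--> E
E --b--> C
C --b--> D
D --b--> C
C --b--> D
D --a--> E
E --a--> D
D --b--> C
C --b--> D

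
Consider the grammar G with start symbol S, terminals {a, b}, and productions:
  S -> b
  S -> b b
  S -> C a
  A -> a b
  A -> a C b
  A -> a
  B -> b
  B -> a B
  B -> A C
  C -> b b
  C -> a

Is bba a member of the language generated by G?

S ⇒ Ca ⇒ bba

yes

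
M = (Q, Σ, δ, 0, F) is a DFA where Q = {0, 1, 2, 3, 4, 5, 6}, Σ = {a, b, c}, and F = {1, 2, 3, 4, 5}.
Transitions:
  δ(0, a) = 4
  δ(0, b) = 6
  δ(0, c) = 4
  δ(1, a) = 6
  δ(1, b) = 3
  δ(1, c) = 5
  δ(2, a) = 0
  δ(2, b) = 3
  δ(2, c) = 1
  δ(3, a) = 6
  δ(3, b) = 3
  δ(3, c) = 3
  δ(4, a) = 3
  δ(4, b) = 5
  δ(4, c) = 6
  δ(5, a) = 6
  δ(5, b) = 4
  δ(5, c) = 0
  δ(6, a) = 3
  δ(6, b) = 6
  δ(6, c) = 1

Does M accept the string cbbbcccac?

0 --c--> 4
4 --b--> 5
5 --b--> 4
4 --b--> 5
5 --c--> 0
0 --c--> 4
4 --c--> 6
6 --a--> 3
3 --c--> 3
End in state 3, which is an accepting state.

accepted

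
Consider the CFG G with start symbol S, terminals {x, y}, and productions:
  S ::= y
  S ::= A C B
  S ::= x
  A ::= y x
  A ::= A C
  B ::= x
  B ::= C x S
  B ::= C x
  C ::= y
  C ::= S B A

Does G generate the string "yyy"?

no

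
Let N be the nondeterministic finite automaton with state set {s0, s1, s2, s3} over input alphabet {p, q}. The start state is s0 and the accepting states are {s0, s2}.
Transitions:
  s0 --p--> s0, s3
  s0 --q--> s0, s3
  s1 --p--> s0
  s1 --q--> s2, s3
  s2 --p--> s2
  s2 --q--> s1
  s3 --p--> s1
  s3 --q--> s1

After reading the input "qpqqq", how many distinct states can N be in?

4

Start: {s0}
read q: {s0, s3}
read p: {s0, s1, s3}
read q: {s0, s1, s2, s3}
read q: {s0, s1, s2, s3}
read q: {s0, s1, s2, s3}
Final reachable set {s0, s1, s2, s3} has 4 states.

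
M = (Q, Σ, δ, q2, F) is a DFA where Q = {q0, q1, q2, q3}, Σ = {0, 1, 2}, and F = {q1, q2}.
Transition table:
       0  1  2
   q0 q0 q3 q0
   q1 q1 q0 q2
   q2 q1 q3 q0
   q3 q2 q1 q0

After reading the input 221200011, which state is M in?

q1

q2 --2--> q0
q0 --2--> q0
q0 --1--> q3
q3 --2--> q0
q0 --0--> q0
q0 --0--> q0
q0 --0--> q0
q0 --1--> q3
q3 --1--> q1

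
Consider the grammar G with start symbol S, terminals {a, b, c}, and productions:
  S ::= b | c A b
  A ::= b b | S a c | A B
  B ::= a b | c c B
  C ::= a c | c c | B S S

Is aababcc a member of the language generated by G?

no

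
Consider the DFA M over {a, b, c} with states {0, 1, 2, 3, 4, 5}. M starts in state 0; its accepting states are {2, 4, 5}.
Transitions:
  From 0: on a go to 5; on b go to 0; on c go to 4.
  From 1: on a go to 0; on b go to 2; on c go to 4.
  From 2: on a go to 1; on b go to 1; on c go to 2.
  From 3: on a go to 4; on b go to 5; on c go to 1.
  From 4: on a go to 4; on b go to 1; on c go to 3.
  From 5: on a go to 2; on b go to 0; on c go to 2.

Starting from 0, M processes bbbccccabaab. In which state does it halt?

0

0 --b--> 0
0 --b--> 0
0 --b--> 0
0 --c--> 4
4 --c--> 3
3 --c--> 1
1 --c--> 4
4 --a--> 4
4 --b--> 1
1 --a--> 0
0 --a--> 5
5 --b--> 0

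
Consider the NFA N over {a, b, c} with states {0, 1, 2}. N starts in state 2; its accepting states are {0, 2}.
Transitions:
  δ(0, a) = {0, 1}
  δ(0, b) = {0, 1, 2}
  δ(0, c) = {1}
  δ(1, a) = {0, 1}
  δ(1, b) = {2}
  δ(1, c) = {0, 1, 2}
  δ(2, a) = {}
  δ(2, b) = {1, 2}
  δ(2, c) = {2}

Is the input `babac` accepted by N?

accepted

Start: {2}
read b: {1, 2}
read a: {0, 1}
read b: {0, 1, 2}
read a: {0, 1}
read c: {0, 1, 2}
Reachable ∩ accepting = {0, 2} — nonempty.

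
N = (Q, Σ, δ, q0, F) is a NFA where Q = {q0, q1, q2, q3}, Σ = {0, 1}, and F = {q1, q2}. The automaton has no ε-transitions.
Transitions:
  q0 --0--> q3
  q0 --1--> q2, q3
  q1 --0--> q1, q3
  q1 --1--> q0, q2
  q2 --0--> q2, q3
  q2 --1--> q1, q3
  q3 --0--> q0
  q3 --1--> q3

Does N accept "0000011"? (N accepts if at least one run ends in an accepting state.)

rejected

Start: {q0}
read 0: {q3}
read 0: {q0}
read 0: {q3}
read 0: {q0}
read 0: {q3}
read 1: {q3}
read 1: {q3}
Reachable ∩ accepting = {} — empty.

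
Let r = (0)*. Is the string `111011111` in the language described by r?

no

111011111 cannot be split into zero or more pieces each matching 0.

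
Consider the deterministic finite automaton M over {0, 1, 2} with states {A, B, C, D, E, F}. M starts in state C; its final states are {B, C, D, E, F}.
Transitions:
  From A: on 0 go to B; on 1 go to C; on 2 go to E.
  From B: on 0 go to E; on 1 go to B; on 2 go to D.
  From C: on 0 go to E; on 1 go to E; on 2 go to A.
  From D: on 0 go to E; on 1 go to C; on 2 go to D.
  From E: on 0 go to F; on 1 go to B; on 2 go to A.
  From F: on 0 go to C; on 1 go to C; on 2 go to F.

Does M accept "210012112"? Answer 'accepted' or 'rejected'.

C --2--> A
A --1--> C
C --0--> E
E --0--> F
F --1--> C
C --2--> A
A --1--> C
C --1--> E
E --2--> A
End in state A, which is not an accepting state.

rejected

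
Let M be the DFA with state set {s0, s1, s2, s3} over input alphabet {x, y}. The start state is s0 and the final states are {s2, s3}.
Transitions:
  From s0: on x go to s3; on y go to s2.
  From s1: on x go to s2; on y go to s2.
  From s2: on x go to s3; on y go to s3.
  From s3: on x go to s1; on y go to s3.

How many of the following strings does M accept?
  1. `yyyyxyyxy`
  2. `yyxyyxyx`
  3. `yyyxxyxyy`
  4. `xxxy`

`yyyyxyyxy`: accepted
`yyxyyxyx`: accepted
`yyyxxyxyy`: accepted
`xxxy`: accepted

4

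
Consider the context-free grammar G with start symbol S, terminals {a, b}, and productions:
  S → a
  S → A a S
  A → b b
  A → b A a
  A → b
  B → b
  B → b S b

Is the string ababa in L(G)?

no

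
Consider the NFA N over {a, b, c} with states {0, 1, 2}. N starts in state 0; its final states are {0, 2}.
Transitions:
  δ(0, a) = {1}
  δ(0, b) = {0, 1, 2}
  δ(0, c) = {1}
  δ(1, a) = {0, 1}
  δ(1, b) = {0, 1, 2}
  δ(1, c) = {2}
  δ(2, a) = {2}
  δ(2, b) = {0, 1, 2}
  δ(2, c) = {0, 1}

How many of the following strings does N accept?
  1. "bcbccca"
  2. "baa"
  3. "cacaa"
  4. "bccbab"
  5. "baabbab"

5

"bcbccca": accepted
"baa": accepted
"cacaa": accepted
"bccbab": accepted
"baabbab": accepted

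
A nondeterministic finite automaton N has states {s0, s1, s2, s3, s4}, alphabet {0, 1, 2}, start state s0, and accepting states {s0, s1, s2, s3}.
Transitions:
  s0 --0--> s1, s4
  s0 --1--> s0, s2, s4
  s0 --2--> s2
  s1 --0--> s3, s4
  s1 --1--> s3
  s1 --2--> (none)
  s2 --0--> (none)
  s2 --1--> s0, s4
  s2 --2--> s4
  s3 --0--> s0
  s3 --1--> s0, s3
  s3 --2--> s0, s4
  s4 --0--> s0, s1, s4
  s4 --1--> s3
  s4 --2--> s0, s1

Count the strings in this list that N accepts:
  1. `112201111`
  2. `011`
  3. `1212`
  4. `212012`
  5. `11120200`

5

`112201111`: accepted
`011`: accepted
`1212`: accepted
`212012`: accepted
`11120200`: accepted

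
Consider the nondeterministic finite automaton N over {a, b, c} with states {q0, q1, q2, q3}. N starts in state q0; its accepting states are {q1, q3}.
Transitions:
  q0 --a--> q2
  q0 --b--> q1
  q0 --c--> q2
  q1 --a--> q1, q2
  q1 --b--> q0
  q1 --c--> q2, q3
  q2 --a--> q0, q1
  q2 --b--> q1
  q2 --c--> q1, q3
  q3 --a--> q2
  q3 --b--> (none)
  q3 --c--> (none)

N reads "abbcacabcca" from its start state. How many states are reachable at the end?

2

Start: {q0}
read a: {q2}
read b: {q1}
read b: {q0}
read c: {q2}
read a: {q0, q1}
read c: {q2, q3}
read a: {q0, q1, q2}
read b: {q0, q1}
read c: {q2, q3}
read c: {q1, q3}
read a: {q1, q2}
Final reachable set {q1, q2} has 2 states.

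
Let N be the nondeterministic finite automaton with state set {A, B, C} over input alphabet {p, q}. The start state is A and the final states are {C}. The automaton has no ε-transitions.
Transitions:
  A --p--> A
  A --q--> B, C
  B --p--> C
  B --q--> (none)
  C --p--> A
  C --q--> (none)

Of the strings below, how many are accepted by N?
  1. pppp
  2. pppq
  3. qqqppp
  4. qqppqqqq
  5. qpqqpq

pppp: rejected
pppq: accepted
qqqppp: rejected
qqppqqqq: rejected
qpqqpq: rejected

1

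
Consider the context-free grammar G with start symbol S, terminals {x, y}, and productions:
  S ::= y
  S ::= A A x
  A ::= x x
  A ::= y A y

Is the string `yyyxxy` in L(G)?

no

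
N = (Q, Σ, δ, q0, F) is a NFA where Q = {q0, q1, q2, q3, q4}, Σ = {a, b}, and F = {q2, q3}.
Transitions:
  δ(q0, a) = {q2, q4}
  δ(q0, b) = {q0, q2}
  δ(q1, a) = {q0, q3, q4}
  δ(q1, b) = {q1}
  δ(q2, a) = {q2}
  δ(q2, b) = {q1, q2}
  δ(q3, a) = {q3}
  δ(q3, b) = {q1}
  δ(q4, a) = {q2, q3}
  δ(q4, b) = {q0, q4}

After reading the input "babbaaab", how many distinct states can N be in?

Start: {q0}
read b: {q0, q2}
read a: {q2, q4}
read b: {q0, q1, q2, q4}
read b: {q0, q1, q2, q4}
read a: {q0, q2, q3, q4}
read a: {q2, q3, q4}
read a: {q2, q3}
read b: {q1, q2}
Final reachable set {q1, q2} has 2 states.

2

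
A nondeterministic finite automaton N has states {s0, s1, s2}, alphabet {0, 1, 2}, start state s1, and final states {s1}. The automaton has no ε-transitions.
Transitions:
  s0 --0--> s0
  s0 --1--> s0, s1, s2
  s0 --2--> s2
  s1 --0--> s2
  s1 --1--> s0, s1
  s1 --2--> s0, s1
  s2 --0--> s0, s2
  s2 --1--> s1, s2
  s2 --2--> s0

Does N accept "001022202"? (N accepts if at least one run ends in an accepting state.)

rejected

Start: {s1}
read 0: {s2}
read 0: {s0, s2}
read 1: {s0, s1, s2}
read 0: {s0, s2}
read 2: {s0, s2}
read 2: {s0, s2}
read 2: {s0, s2}
read 0: {s0, s2}
read 2: {s0, s2}
Reachable ∩ accepting = {} — empty.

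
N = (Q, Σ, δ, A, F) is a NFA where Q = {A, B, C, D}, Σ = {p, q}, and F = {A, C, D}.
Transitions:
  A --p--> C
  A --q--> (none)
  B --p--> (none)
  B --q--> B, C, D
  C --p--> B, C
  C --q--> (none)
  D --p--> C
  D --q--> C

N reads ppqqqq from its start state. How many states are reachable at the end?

Start: {A}
read p: {C}
read p: {B, C}
read q: {B, C, D}
read q: {B, C, D}
read q: {B, C, D}
read q: {B, C, D}
Final reachable set {B, C, D} has 3 states.

3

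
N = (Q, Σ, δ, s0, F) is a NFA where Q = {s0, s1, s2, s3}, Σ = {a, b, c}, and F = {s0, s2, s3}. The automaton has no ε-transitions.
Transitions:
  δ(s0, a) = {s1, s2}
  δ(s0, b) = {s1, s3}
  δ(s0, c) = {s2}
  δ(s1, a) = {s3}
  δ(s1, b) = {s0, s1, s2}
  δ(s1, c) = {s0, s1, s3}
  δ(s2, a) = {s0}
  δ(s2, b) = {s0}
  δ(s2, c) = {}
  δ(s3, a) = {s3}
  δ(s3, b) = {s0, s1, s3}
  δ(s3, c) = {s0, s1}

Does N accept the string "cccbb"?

rejected

Start: {s0}
read c: {s2}
read c: {}
The reachable set is empty and stays empty for the remaining 3 symbols.
Reachable ∩ accepting = {} — empty.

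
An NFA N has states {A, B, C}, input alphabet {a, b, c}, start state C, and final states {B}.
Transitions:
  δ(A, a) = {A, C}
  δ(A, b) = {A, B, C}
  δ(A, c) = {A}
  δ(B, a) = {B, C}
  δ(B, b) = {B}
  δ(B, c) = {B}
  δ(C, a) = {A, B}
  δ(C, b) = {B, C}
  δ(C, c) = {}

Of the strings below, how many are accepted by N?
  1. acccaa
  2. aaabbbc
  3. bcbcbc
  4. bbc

acccaa: accepted
aaabbbc: accepted
bcbcbc: accepted
bbc: accepted

4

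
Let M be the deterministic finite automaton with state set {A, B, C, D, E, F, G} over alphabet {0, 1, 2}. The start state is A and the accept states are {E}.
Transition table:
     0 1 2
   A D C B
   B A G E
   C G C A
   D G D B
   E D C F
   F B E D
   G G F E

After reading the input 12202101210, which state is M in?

A --1--> C
C --2--> A
A --2--> B
B --0--> A
A --2--> B
B --1--> G
G --0--> G
G --1--> F
F --2--> D
D --1--> D
D --0--> G

G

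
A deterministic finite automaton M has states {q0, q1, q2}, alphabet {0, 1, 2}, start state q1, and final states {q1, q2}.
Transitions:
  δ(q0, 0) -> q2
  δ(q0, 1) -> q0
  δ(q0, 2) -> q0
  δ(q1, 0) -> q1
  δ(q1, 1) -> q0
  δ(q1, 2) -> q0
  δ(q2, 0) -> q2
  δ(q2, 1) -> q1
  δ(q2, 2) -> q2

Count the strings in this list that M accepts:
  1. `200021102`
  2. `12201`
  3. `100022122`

2

`200021102`: accepted
`12201`: accepted
`100022122`: rejected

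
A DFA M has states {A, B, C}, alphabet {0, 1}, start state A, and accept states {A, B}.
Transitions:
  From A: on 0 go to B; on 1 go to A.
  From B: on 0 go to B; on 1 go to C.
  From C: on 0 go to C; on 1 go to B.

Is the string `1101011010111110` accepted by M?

rejected

A --1--> A
A --1--> A
A --0--> B
B --1--> C
C --0--> C
C --1--> B
B --1--> C
C --0--> C
C --1--> B
B --0--> B
B --1--> C
C --1--> B
B --1--> C
C --1--> B
B --1--> C
C --0--> C
End in state C, which is not an accepting state.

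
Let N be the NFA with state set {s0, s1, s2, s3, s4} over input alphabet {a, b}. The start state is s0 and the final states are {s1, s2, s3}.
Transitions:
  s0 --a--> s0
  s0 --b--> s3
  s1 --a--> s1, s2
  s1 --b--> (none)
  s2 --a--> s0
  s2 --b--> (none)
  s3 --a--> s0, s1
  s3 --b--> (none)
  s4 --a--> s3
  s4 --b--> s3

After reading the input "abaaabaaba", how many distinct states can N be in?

2

Start: {s0}
read a: {s0}
read b: {s3}
read a: {s0, s1}
read a: {s0, s1, s2}
read a: {s0, s1, s2}
read b: {s3}
read a: {s0, s1}
read a: {s0, s1, s2}
read b: {s3}
read a: {s0, s1}
Final reachable set {s0, s1} has 2 states.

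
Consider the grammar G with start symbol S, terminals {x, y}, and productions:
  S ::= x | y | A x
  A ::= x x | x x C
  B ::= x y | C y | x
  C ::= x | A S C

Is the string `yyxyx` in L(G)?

no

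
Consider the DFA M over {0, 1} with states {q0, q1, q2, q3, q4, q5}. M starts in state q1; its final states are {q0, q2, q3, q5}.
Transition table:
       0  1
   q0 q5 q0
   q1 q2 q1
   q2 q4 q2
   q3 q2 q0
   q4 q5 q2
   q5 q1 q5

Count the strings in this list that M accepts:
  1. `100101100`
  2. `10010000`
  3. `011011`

3

`100101100`: accepted
`10010000`: accepted
`011011`: accepted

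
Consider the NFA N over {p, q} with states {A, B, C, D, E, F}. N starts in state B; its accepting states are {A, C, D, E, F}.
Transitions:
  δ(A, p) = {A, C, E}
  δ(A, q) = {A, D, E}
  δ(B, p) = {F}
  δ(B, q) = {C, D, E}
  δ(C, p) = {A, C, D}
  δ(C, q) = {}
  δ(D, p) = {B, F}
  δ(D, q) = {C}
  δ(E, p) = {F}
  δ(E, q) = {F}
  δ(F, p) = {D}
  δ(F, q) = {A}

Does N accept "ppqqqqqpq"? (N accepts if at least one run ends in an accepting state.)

rejected

Start: {B}
read p: {F}
read p: {D}
read q: {C}
read q: {}
The reachable set is empty and stays empty for the remaining 5 symbols.
Reachable ∩ accepting = {} — empty.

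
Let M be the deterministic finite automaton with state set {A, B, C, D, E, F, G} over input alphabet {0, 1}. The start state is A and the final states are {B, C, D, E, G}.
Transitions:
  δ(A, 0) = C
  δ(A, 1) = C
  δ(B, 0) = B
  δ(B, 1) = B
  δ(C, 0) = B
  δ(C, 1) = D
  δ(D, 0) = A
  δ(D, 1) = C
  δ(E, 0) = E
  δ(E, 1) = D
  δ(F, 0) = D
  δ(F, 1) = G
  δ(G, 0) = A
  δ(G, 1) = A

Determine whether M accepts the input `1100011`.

A --1--> C
C --1--> D
D --0--> A
A --0--> C
C --0--> B
B --1--> B
B --1--> B
End in state B, which is an accepting state.

accepted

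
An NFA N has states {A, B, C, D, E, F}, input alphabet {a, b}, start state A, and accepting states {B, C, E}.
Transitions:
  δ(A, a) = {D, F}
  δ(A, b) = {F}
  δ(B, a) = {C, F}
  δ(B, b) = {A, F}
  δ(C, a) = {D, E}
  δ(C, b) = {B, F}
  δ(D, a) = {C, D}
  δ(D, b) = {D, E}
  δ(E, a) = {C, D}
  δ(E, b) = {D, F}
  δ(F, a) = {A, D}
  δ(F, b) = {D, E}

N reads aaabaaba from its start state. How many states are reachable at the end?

Start: {A}
read a: {D, F}
read a: {A, C, D}
read a: {C, D, E, F}
read b: {B, D, E, F}
read a: {A, C, D, F}
read a: {A, C, D, E, F}
read b: {B, D, E, F}
read a: {A, C, D, F}
Final reachable set {A, C, D, F} has 4 states.

4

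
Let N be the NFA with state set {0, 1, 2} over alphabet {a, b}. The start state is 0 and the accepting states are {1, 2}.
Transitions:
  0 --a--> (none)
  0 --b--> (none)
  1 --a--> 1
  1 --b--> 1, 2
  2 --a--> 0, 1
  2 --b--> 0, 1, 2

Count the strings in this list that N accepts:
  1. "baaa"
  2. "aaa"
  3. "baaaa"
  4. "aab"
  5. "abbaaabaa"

"baaa": rejected
"aaa": rejected
"baaaa": rejected
"aab": rejected
"abbaaabaa": rejected

0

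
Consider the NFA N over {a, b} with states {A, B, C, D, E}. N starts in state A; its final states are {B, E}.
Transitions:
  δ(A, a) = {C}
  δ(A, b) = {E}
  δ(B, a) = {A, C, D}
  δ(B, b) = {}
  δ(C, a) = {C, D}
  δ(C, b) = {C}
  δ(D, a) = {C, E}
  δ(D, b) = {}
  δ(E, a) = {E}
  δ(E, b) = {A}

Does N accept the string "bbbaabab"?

rejected

Start: {A}
read b: {E}
read b: {A}
read b: {E}
read a: {E}
read a: {E}
read b: {A}
read a: {C}
read b: {C}
Reachable ∩ accepting = {} — empty.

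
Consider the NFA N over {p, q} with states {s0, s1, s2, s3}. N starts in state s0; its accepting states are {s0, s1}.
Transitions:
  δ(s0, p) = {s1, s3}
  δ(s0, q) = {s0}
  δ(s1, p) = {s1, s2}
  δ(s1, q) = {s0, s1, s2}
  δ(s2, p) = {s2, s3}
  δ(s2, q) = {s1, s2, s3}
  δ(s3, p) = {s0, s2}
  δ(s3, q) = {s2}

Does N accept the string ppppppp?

Start: {s0}
read p: {s1, s3}
read p: {s0, s1, s2}
read p: {s1, s2, s3}
read p: {s0, s1, s2, s3}
read p: {s0, s1, s2, s3}
read p: {s0, s1, s2, s3}
read p: {s0, s1, s2, s3}
Reachable ∩ accepting = {s0, s1} — nonempty.

accepted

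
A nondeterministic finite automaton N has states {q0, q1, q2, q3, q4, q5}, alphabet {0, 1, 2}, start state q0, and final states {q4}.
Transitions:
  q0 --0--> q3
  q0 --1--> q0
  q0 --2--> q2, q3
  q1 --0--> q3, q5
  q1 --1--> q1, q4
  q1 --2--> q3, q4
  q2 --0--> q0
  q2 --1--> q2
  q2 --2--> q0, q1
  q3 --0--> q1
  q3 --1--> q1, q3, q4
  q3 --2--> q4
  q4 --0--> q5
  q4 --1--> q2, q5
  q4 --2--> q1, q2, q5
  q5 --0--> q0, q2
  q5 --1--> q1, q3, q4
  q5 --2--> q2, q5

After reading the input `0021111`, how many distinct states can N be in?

5

Start: {q0}
read 0: {q3}
read 0: {q1}
read 2: {q3, q4}
read 1: {q1, q2, q3, q4, q5}
read 1: {q1, q2, q3, q4, q5}
read 1: {q1, q2, q3, q4, q5}
read 1: {q1, q2, q3, q4, q5}
Final reachable set {q1, q2, q3, q4, q5} has 5 states.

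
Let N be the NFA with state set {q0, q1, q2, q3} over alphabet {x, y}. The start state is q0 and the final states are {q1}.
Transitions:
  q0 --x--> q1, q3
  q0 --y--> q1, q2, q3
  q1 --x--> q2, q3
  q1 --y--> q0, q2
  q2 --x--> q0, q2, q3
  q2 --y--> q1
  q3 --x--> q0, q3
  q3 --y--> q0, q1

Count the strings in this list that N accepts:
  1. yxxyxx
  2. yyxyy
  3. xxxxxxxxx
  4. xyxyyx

4

yxxyxx: accepted
yyxyy: accepted
xxxxxxxxx: accepted
xyxyyx: accepted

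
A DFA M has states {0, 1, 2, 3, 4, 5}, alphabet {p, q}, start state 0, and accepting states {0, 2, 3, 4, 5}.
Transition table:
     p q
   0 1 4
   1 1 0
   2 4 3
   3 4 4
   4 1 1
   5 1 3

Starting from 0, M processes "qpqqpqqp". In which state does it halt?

1

0 --q--> 4
4 --p--> 1
1 --q--> 0
0 --q--> 4
4 --p--> 1
1 --q--> 0
0 --q--> 4
4 --p--> 1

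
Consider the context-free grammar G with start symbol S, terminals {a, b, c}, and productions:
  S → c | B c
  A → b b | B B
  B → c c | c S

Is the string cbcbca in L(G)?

no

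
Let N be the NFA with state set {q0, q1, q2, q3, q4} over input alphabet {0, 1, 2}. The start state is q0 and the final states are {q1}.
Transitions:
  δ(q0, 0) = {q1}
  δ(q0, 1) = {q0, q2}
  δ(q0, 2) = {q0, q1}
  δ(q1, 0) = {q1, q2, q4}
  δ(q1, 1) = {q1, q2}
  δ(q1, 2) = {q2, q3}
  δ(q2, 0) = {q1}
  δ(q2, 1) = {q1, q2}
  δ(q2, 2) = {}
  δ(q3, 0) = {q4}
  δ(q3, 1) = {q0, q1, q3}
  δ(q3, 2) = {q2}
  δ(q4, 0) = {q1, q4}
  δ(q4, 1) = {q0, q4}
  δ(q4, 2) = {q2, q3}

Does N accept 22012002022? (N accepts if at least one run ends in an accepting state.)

rejected

Start: {q0}
read 2: {q0, q1}
read 2: {q0, q1, q2, q3}
read 0: {q1, q2, q4}
read 1: {q0, q1, q2, q4}
read 2: {q0, q1, q2, q3}
read 0: {q1, q2, q4}
read 0: {q1, q2, q4}
read 2: {q2, q3}
read 0: {q1, q4}
read 2: {q2, q3}
read 2: {q2}
Reachable ∩ accepting = {} — empty.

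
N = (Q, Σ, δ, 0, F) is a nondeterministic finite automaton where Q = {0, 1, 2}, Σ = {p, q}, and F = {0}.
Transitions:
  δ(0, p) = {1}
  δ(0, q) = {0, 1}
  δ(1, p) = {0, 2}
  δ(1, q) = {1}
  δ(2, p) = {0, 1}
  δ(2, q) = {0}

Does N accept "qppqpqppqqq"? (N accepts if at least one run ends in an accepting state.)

Start: {0}
read q: {0, 1}
read p: {0, 1, 2}
read p: {0, 1, 2}
read q: {0, 1}
read p: {0, 1, 2}
read q: {0, 1}
read p: {0, 1, 2}
read p: {0, 1, 2}
read q: {0, 1}
read q: {0, 1}
read q: {0, 1}
Reachable ∩ accepting = {0} — nonempty.

accepted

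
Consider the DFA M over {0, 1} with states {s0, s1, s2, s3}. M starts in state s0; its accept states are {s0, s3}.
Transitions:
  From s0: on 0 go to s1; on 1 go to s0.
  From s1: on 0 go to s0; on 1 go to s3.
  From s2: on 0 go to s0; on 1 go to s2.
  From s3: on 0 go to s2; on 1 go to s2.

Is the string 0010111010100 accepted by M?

s0 --0--> s1
s1 --0--> s0
s0 --1--> s0
s0 --0--> s1
s1 --1--> s3
s3 --1--> s2
s2 --1--> s2
s2 --0--> s0
s0 --1--> s0
s0 --0--> s1
s1 --1--> s3
s3 --0--> s2
s2 --0--> s0
End in state s0, which is an accepting state.

accepted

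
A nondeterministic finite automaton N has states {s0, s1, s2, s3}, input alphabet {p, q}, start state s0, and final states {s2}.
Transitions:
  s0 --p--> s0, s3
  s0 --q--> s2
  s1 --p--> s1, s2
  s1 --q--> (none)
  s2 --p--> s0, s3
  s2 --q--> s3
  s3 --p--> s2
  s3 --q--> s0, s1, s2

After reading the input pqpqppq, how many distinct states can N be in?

Start: {s0}
read p: {s0, s3}
read q: {s0, s1, s2}
read p: {s0, s1, s2, s3}
read q: {s0, s1, s2, s3}
read p: {s0, s1, s2, s3}
read p: {s0, s1, s2, s3}
read q: {s0, s1, s2, s3}
Final reachable set {s0, s1, s2, s3} has 4 states.

4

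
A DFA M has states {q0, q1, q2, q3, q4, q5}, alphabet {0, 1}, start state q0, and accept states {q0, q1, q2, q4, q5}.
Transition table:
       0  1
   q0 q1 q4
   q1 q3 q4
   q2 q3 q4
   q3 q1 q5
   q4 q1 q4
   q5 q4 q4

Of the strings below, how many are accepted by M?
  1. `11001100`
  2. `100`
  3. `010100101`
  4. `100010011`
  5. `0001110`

`11001100`: rejected
`100`: rejected
`010100101`: accepted
`100010011`: accepted
`0001110`: accepted

3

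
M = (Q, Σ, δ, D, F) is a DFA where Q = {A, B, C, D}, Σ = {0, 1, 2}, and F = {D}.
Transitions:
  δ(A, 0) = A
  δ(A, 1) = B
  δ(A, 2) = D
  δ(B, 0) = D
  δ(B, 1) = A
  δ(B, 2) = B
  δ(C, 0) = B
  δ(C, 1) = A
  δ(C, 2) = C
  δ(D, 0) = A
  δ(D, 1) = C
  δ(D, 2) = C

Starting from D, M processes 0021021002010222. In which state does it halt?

C

D --0--> A
A --0--> A
A --2--> D
D --1--> C
C --0--> B
B --2--> B
B --1--> A
A --0--> A
A --0--> A
A --2--> D
D --0--> A
A --1--> B
B --0--> D
D --2--> C
C --2--> C
C --2--> C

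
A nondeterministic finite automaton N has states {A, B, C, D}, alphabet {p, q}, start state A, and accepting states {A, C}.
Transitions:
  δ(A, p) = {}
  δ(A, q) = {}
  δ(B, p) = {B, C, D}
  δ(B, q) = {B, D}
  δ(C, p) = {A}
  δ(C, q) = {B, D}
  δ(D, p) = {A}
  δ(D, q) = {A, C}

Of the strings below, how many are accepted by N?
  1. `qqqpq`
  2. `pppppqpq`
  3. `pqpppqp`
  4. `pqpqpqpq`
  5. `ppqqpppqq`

`qqqpq`: rejected
`pppppqpq`: rejected
`pqpppqp`: rejected
`pqpqpqpq`: rejected
`ppqqpppqq`: rejected

0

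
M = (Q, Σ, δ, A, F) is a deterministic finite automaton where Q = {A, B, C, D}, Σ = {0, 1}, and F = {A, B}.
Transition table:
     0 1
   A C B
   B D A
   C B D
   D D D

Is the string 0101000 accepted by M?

A --0--> C
C --1--> D
D --0--> D
D --1--> D
D --0--> D
D --0--> D
D --0--> D
End in state D, which is not an accepting state.

rejected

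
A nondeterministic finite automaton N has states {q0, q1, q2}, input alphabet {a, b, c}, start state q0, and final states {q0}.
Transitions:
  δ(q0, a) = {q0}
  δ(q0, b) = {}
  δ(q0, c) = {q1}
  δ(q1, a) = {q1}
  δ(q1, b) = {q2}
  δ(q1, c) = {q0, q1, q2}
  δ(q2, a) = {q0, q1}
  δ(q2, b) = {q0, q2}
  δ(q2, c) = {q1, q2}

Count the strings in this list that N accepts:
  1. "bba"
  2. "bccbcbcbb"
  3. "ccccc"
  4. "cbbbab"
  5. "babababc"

"bba": rejected
"bccbcbcbb": rejected
"ccccc": accepted
"cbbbab": rejected
"babababc": rejected

1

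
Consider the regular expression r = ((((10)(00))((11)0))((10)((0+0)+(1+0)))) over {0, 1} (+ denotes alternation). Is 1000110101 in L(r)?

Split as 1000110·101: (((10)(00))((11)0)) matches 1000110 and ((10)((0+0)+(1+0))) matches 101.

yes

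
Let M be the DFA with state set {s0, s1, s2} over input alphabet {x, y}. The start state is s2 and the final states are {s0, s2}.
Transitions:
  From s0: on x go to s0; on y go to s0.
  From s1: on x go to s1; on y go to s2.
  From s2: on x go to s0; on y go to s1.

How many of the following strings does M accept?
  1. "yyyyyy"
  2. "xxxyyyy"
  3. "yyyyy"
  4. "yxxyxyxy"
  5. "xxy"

4

"yyyyyy": accepted
"xxxyyyy": accepted
"yyyyy": rejected
"yxxyxyxy": accepted
"xxy": accepted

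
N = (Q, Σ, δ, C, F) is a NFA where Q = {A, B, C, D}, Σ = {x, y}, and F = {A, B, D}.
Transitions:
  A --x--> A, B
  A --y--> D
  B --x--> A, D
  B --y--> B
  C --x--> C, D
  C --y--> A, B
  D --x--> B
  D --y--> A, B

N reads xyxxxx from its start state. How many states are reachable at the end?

Start: {C}
read x: {C, D}
read y: {A, B}
read x: {A, B, D}
read x: {A, B, D}
read x: {A, B, D}
read x: {A, B, D}
Final reachable set {A, B, D} has 3 states.

3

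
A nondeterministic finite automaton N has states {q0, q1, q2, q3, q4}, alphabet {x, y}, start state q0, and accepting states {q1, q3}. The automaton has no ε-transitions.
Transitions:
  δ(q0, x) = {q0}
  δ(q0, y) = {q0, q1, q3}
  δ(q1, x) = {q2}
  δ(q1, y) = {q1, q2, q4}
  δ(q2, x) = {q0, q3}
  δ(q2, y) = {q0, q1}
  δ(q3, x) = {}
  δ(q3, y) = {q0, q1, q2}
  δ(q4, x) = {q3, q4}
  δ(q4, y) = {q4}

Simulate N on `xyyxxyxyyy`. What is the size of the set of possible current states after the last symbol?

Start: {q0}
read x: {q0}
read y: {q0, q1, q3}
read y: {q0, q1, q2, q3, q4}
read x: {q0, q2, q3, q4}
read x: {q0, q3, q4}
read y: {q0, q1, q2, q3, q4}
read x: {q0, q2, q3, q4}
read y: {q0, q1, q2, q3, q4}
read y: {q0, q1, q2, q3, q4}
read y: {q0, q1, q2, q3, q4}
Final reachable set {q0, q1, q2, q3, q4} has 5 states.

5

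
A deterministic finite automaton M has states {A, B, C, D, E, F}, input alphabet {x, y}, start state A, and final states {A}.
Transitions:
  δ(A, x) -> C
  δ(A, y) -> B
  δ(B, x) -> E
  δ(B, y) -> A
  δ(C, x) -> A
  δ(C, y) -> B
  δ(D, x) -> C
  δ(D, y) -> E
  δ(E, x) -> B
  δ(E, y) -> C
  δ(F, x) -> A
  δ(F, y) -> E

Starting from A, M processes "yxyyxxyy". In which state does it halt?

B

A --y--> B
B --x--> E
E --y--> C
C --y--> B
B --x--> E
E --x--> B
B --y--> A
A --y--> B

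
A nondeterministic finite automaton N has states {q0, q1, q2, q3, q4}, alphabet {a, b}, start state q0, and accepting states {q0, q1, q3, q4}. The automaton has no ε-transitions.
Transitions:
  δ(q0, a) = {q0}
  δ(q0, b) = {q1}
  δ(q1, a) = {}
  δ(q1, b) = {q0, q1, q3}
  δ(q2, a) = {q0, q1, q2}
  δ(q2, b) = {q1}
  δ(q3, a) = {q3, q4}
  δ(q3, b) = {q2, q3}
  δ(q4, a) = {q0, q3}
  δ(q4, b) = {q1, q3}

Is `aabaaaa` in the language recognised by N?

Start: {q0}
read a: {q0}
read a: {q0}
read b: {q1}
read a: {}
The reachable set is empty and stays empty for the remaining 3 symbols.
Reachable ∩ accepting = {} — empty.

rejected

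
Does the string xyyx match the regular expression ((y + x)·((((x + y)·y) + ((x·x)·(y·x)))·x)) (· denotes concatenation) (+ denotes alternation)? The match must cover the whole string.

yes

Split as x·yyx: (y+x) matches x and ((((x+y)·y)+((x·x)·(y·x)))·x) matches yyx.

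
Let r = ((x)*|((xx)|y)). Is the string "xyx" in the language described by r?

Neither (x)* nor ((xx)|y) matches xyx.

no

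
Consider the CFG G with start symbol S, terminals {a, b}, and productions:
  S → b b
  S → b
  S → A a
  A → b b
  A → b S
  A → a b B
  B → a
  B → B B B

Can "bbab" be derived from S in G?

no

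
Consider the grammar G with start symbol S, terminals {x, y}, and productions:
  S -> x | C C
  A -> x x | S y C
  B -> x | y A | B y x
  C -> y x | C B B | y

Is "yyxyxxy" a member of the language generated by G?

no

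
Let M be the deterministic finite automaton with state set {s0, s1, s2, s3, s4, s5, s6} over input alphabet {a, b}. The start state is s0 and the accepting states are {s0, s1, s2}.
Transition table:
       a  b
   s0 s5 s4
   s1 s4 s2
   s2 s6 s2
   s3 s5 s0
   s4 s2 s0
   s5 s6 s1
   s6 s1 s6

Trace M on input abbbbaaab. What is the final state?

s0

s0 --a--> s5
s5 --b--> s1
s1 --b--> s2
s2 --b--> s2
s2 --b--> s2
s2 --a--> s6
s6 --a--> s1
s1 --a--> s4
s4 --b--> s0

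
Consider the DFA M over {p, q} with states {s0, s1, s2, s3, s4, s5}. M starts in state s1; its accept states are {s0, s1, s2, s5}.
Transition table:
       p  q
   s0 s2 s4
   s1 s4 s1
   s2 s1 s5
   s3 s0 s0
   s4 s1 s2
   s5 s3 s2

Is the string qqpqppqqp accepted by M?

s1 --q--> s1
s1 --q--> s1
s1 --p--> s4
s4 --q--> s2
s2 --p--> s1
s1 --p--> s4
s4 --q--> s2
s2 --q--> s5
s5 --p--> s3
End in state s3, which is not an accepting state.

rejected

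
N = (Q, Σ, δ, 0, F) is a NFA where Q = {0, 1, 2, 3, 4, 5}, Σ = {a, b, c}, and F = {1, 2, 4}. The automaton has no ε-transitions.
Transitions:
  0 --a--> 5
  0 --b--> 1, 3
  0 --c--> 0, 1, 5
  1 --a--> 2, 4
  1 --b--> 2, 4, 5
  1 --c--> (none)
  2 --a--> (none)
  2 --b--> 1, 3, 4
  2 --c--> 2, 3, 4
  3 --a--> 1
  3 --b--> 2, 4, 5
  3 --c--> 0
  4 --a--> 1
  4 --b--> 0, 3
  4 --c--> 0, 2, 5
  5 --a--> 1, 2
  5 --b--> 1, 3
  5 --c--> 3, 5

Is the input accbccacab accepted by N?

Start: {0}
read a: {5}
read c: {3, 5}
read c: {0, 3, 5}
read b: {1, 2, 3, 4, 5}
read c: {0, 2, 3, 4, 5}
read c: {0, 1, 2, 3, 4, 5}
read a: {1, 2, 4, 5}
read c: {0, 2, 3, 4, 5}
read a: {1, 2, 5}
read b: {1, 2, 3, 4, 5}
Reachable ∩ accepting = {1, 2, 4} — nonempty.

accepted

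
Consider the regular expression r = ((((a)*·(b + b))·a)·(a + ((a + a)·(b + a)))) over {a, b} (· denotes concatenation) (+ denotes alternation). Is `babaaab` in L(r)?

No split of babaaab into u·v has (((a)*·(b+b))·a) matching u and (a+((a+a)·(b+a))) matching v.

no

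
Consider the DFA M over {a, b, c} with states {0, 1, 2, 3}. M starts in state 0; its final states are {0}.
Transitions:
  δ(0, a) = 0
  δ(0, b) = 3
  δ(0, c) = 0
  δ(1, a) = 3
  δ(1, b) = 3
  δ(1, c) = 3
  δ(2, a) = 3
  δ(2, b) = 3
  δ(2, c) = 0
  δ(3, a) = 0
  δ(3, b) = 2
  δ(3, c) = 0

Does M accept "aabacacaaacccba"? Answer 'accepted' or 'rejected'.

0 --a--> 0
0 --a--> 0
0 --b--> 3
3 --a--> 0
0 --c--> 0
0 --a--> 0
0 --c--> 0
0 --a--> 0
0 --a--> 0
0 --a--> 0
0 --c--> 0
0 --c--> 0
0 --c--> 0
0 --b--> 3
3 --a--> 0
End in state 0, which is an accepting state.

accepted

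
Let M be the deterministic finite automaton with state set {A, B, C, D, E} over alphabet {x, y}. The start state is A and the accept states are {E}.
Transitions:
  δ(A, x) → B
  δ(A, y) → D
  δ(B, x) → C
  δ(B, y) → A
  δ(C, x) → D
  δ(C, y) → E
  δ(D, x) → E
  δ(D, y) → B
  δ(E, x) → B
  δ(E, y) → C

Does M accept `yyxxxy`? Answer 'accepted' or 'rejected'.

rejected

A --y--> D
D --y--> B
B --x--> C
C --x--> D
D --x--> E
E --y--> C
End in state C, which is not an accepting state.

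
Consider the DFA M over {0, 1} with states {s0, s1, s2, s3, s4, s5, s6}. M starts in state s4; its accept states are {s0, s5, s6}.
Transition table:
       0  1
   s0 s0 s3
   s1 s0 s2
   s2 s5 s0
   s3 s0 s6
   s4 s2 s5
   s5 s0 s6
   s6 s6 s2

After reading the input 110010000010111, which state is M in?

s4 --1--> s5
s5 --1--> s6
s6 --0--> s6
s6 --0--> s6
s6 --1--> s2
s2 --0--> s5
s5 --0--> s0
s0 --0--> s0
s0 --0--> s0
s0 --0--> s0
s0 --1--> s3
s3 --0--> s0
s0 --1--> s3
s3 --1--> s6
s6 --1--> s2

s2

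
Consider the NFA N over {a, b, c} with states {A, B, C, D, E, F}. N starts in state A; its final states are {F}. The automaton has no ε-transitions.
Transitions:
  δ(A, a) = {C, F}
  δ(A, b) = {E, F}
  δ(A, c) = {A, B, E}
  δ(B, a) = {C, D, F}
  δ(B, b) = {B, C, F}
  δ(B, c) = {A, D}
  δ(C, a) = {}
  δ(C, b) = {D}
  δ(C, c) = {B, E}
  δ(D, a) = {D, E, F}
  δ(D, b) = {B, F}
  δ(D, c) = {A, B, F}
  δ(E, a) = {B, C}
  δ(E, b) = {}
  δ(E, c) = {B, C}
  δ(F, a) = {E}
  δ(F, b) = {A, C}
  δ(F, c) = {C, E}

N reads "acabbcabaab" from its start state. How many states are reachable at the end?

Start: {A}
read a: {C, F}
read c: {B, C, E}
read a: {B, C, D, F}
read b: {A, B, C, D, F}
read b: {A, B, C, D, E, F}
read c: {A, B, C, D, E, F}
read a: {B, C, D, E, F}
read b: {A, B, C, D, F}
read a: {C, D, E, F}
read a: {B, C, D, E, F}
read b: {A, B, C, D, F}
Final reachable set {A, B, C, D, F} has 5 states.

5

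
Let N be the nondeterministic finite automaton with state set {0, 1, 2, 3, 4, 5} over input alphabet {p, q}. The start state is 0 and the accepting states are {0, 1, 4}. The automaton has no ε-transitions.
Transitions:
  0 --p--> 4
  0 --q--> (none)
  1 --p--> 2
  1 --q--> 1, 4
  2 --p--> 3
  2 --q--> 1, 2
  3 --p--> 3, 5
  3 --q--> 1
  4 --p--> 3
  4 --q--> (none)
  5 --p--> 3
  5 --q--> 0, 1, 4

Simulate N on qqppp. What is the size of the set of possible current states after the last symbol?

Start: {0}
read q: {}
The reachable set is empty and stays empty for the remaining 4 symbols.
Final reachable set {} has 0 states.

0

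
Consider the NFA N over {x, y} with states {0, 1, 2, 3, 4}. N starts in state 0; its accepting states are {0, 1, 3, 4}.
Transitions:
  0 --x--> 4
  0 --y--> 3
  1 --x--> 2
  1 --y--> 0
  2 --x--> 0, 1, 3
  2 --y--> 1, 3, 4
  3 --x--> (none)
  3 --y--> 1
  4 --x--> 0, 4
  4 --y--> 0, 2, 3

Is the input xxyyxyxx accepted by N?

Start: {0}
read x: {4}
read x: {0, 4}
read y: {0, 2, 3}
read y: {1, 3, 4}
read x: {0, 2, 4}
read y: {0, 1, 2, 3, 4}
read x: {0, 1, 2, 3, 4}
read x: {0, 1, 2, 3, 4}
Reachable ∩ accepting = {0, 1, 3, 4} — nonempty.

accepted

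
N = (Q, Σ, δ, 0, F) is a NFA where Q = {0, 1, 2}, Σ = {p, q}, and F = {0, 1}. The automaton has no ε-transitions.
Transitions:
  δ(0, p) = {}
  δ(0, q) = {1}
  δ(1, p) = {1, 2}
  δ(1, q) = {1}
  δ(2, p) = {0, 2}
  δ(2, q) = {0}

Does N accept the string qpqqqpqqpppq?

Start: {0}
read q: {1}
read p: {1, 2}
read q: {0, 1}
read q: {1}
read q: {1}
read p: {1, 2}
read q: {0, 1}
read q: {1}
read p: {1, 2}
read p: {0, 1, 2}
read p: {0, 1, 2}
read q: {0, 1}
Reachable ∩ accepting = {0, 1} — nonempty.

accepted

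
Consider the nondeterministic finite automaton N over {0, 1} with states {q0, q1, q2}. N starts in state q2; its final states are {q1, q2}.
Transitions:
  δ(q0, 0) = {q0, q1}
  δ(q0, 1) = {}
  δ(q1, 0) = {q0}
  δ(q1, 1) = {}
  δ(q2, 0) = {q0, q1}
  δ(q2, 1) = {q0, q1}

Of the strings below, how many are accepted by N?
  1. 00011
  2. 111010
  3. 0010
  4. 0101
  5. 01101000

0

00011: rejected
111010: rejected
0010: rejected
0101: rejected
01101000: rejected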